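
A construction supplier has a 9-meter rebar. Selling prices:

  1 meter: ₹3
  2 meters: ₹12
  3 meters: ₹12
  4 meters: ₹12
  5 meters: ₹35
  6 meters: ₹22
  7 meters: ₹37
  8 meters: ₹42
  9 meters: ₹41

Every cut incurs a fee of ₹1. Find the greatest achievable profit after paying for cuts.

57

Let net[k] be the best obtainable value from length k. For each k, try every first piece i and keep the best of price[i] + net[k−i] minus the 1 cut fee when i<k.
net[1] = 3
net[2] = 12
net[3] = 14  (first piece 1, then net[2]=12)
net[4] = 23  (first piece 2, then net[2]=12)
net[5] = 35
net[6] = 37  (first piece 1, then net[5]=35)
net[7] = 46  (first piece 2, then net[5]=35)
net[8] = 48  (first piece 1, then net[7]=46)
net[9] = 57  (first piece 2, then net[7]=46)
One optimal plan: pieces 5 + 2 + 2 (2 cuts) → ₹59 − ₹2 = ₹57.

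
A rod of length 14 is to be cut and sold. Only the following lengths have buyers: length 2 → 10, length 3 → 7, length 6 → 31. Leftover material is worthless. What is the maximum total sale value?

Build f[k] bottom-up: f[k] = max over allowed piece i of (p[i] + f[k−i]).
f[1] = 0
f[2] = 10
f[3] = max(10+0, 7+0) = 10
f[4] = max(10+10, 7+0) = 20
f[5] = max(10+10, 7+10) = 20
f[6] = max(10+20, 7+10, 31+0) = 31
f[7] = max(10+20, 7+20, 31+0) = 31
f[8] = max(10+31, 7+20, 31+10) = 41
f[9] = max(10+31, 7+31, 31+10) = 41
f[10] = max(10+41, 7+31, 31+20) = 51
f[11] = max(10+41, 7+41, 31+20) = 51
f[12] = max(10+51, 7+41, 31+31) = 62
f[13] = max(10+51, 7+51, 31+31) = 62
f[14] = max(10+62, 7+51, 31+41) = 72
One optimal cutting: 6 + 6 + 2 → 72.

72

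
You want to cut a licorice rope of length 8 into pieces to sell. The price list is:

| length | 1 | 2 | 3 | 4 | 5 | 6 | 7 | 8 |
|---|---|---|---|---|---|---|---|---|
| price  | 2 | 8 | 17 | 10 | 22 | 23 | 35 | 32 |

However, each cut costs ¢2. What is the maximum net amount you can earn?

Build r[k] bottom-up: r[k] = max over allowed piece i of (p[i] + r[k−i]) − 2 per cut.
r[1] = 2
r[2] = 8
r[3] = 17
r[4] = 17  (first piece 1, then r[3]=17)
r[5] = 23  (first piece 2, then r[3]=17)
r[6] = 32  (first piece 3, then r[3]=17)
r[7] = 35
r[8] = 38  (first piece 2, then r[6]=32)
One optimal plan: pieces 3 + 3 + 2 (2 cuts) → ¢42 − ¢4 = ¢38.

38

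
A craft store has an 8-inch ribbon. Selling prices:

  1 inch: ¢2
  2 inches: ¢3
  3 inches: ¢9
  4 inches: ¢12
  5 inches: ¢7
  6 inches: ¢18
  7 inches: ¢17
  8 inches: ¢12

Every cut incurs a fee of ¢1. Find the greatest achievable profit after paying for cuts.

23

Build net[k] bottom-up: net[k] = max over allowed piece i of (p[i] + net[k−i]) − 1 per cut.
net[1] = 2
net[2] = max(2+2-1, 3+0) = 3
net[3] = max(2+3-1, 3+2-1, 9+0) = 9
net[4] = max(2+9-1, 3+3-1, 9+2-1, 12+0) = 12
net[5] = max(2+12-1, 3+9-1, 9+3-1, 12+2-1, 7+0) = 13
net[6] = max(2+13-1, 3+12-1, 9+9-1, 12+3-1, 7+2-1, 18+0) = 18
net[7] = max(2+18-1, 3+13-1, 9+12-1, …, 18+2-1, 17+0) = 20
net[8] = max(2+20-1, 3+18-1, 9+13-1, …, 17+2-1, 12+0) = 23
One optimal plan: pieces 4 + 4 (1 cut) → ¢24 − ¢1 = ¢23.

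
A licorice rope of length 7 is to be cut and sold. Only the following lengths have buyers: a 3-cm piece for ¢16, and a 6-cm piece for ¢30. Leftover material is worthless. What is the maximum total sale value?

32

Build r[k] bottom-up: r[k] = max over allowed piece i of (p[i] + r[k−i]).
r[1] = 0
r[2] = 0
r[3] = 16
r[4] = 16
r[5] = 16
r[6] = 32  (first piece 3, then r[3]=16)
r[7] = 32
One optimal cutting: pieces 3 + 3 with 1 cm of scrap → ¢32.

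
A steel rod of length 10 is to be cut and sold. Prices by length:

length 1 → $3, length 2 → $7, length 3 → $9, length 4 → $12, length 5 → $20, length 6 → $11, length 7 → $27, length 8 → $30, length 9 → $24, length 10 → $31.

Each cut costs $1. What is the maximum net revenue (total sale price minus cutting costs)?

Consider every possible first cut. net[k] is the best of p[i]+net[k−i] over all sellable i≤k, charging 1 whenever i<k.
net[1] = 3
net[2] = 7
net[3] = 9  (first piece 1, then net[2]=7)
net[4] = 13  (first piece 2, then net[2]=7)
net[5] = 20
net[6] = 22  (first piece 1, then net[5]=20)
net[7] = 27
net[8] = 30
net[9] = 33  (first piece 2, then net[7]=27)
net[10] = 39  (first piece 5, then net[5]=20)
One optimal plan: pieces 5 + 5 (1 cut) → $40 − $1 = $39.

39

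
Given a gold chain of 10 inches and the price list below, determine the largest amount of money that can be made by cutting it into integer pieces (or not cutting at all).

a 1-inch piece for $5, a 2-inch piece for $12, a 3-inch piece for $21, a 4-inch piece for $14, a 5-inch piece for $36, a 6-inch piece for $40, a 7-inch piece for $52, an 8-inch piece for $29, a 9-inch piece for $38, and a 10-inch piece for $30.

73

Consider every possible first cut. r[k] is the best of p[i]+r[k−i] over all sellable i≤k.
r[1] = 5
r[2] = max(5+5, 12+0) = 12
r[3] = max(5+12, 12+5, 21+0) = 21
r[4] = max(5+21, 12+12, 21+5, 14+0) = 26
r[5] = max(5+26, 12+21, 21+12, 14+5, 36+0) = 36
r[6] = max(5+36, 12+26, 21+21, 14+12, 36+5, 40+0) = 42
r[7] = max(5+42, 12+36, 21+26, …, 40+5, 52+0) = 52
r[8] = max(5+52, 12+42, 21+36, …, 52+5, 29+0) = 57
r[9] = max(5+57, 12+52, 21+42, …, 29+5, 38+0) = 64
r[10] = max(5+64, 12+57, 21+52, …, 38+5, 30+0) = 73
One optimal cutting: 7 + 3 → $52 + $21 = $73.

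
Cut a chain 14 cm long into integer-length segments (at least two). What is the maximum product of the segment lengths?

162

Define g[k] = max over 1≤i<k of i · max(k−i, g[k−i]); the inner max lets the remainder stay uncut if that's better.
g[2] = 1×max(1,0) = 1×1 = 1
g[3] = 1×max(2,1) = 1×2 = 2
g[4] = 2×max(2,1) = 2×2 = 4
g[5] = 2×max(3,2) = 2×3 = 6
g[6] = 3×max(3,2) = 3×3 = 9
g[7] = 2×max(5,6) = 2×6 = 12
g[8] = 2×max(6,9) = 2×9 = 18
g[9] = 3×max(6,9) = 3×9 = 27
g[10] = 2×max(8,18) = 2×18 = 36
g[11] = 2×max(9,27) = 2×27 = 54
g[12] = 3×max(9,27) = 3×27 = 81
g[13] = 2×max(11,54) = 2×54 = 108
g[14] = 2×max(12,81) = 2×81 = 162
One optimal split: 3 + 3 + 3 + 3 + 2; product 3×3×3×3×2 = 162.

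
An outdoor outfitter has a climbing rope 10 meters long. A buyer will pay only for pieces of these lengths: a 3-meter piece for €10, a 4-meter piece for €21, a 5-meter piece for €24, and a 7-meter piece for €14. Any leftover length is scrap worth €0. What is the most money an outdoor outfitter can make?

Let f[k] be the best obtainable value from length k. For each k, try every first piece i and keep the best of price[i] + f[k−i].
f[1] = 0
f[2] = 0
f[3] = 10
f[4] = 21
f[5] = 24
f[6] = 24
f[7] = 31  (first piece 3, then f[4]=21)
f[8] = 42  (first piece 4, then f[4]=21)
f[9] = 45  (first piece 4, then f[5]=24)
f[10] = 48  (first piece 5, then f[5]=24)
One optimal cutting: 5 + 5 → €48.

48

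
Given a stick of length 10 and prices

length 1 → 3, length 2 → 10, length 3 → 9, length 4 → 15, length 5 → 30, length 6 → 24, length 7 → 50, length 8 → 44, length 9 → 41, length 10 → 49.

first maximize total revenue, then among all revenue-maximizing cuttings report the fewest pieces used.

3

Build r[k] bottom-up: r[k] = max over allowed piece i of (p[i] + r[k−i]).
r[1] = 3
r[2] = max(3+3, 10+0) = 10
r[3] = max(3+10, 10+3, 9+0) = 13
r[4] = max(3+13, 10+10, 9+3, 15+0) = 20
r[5] = max(3+20, 10+13, 9+10, 15+3, 30+0) = 30
r[6] = max(3+30, 10+20, 9+13, 15+10, 30+3, 24+0) = 33
r[7] = max(3+33, 10+30, 9+20, …, 24+3, 50+0) = 50
r[8] = max(3+50, 10+33, 9+30, …, 50+3, 44+0) = 53
r[9] = max(3+53, 10+50, 9+33, …, 44+3, 41+0) = 60
r[10] = max(3+60, 10+53, 9+50, …, 41+3, 49+0) = 63
Maximum revenue is 63.
Now minimize piece count subject to staying optimal: for each k, pieces[k] = 1 + min over i with p[i]+r[k−i]=r[k] of pieces[k−i].
pieces[7] = 1
pieces[8] = 2
pieces[9] = 2
pieces[10] = 3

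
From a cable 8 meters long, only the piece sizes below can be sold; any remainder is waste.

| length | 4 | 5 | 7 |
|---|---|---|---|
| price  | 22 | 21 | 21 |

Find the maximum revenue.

Consider every possible first cut. r[k] is the best of p[i]+r[k−i] over all sellable i≤k.
r[1] = 0
r[2] = 0
r[3] = 0
r[4] = 22
r[5] = max(22+0, 21+0) = 22
r[6] = max(22+0, 21+0) = 22
r[7] = max(22+0, 21+0, 21+0) = 22
r[8] = max(22+22, 21+0, 21+0) = 44
One optimal cutting: 4 + 4 → 44.

44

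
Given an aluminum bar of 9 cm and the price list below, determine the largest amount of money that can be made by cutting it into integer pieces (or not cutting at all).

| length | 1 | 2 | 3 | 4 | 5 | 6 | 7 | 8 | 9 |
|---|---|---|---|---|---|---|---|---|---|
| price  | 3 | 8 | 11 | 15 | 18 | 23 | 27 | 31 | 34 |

35

Consider every possible first cut. R[k] is the best of p[i]+R[k−i] over all sellable i≤k.
R[1] = 3
R[2] = 8
R[3] = 11  (first piece 1, then R[2]=8)
R[4] = 16  (first piece 2, then R[2]=8)
R[5] = 19  (first piece 1, then R[4]=16)
R[6] = 24  (first piece 2, then R[4]=16)
R[7] = 27  (first piece 1, then R[6]=24)
R[8] = 32  (first piece 2, then R[6]=24)
R[9] = 35  (first piece 1, then R[8]=32)
One optimal cutting: 2 + 2 + 2 + 2 + 1 → $8 + $8 + $8 + $8 + $3 = $35.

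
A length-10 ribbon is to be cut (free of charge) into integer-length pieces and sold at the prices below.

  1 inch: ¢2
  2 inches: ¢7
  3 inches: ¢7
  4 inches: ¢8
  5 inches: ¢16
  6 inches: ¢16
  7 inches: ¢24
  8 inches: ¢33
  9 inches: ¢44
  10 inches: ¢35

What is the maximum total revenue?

Build v[k] bottom-up: v[k] = max over allowed piece i of (p[i] + v[k−i]).
v[1] = 2
v[2] = max(2+2, 7+0) = 7
v[3] = max(2+7, 7+2, 7+0) = 9
v[4] = max(2+9, 7+7, 7+2, 8+0) = 14
v[5] = max(2+14, 7+9, 7+7, 8+2, 16+0) = 16
v[6] = max(2+16, 7+14, 7+9, 8+7, 16+2, 16+0) = 21
v[7] = max(2+21, 7+16, 7+14, …, 16+2, 24+0) = 24
v[8] = max(2+24, 7+21, 7+16, …, 24+2, 33+0) = 33
v[9] = max(2+33, 7+24, 7+21, …, 33+2, 44+0) = 44
v[10] = max(2+44, 7+33, 7+24, …, 44+2, 35+0) = 46
One optimal cutting: 9 + 1 → ¢44 + ¢2 = ¢46.

46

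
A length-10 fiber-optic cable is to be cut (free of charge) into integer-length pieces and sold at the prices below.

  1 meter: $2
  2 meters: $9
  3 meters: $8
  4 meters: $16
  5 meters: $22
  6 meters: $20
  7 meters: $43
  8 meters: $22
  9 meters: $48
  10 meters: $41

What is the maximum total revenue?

54

Let best[k] be the best obtainable value from length k. For each k, try every first piece i and keep the best of price[i] + best[k−i].
best[1] = 2
best[2] = max(2+2, 9+0) = 9
best[3] = max(2+9, 9+2, 8+0) = 11
best[4] = max(2+11, 9+9, 8+2, 16+0) = 18
best[5] = max(2+18, 9+11, 8+9, 16+2, 22+0) = 22
best[6] = max(2+22, 9+18, 8+11, 16+9, 22+2, 20+0) = 27
best[7] = max(2+27, 9+22, 8+18, …, 20+2, 43+0) = 43
best[8] = max(2+43, 9+27, 8+22, …, 43+2, 22+0) = 45
best[9] = max(2+45, 9+43, 8+27, …, 22+2, 48+0) = 52
best[10] = max(2+52, 9+45, 8+43, …, 48+2, 41+0) = 54
One optimal cutting: 7 + 2 + 1 → $43 + $9 + $2 = $54.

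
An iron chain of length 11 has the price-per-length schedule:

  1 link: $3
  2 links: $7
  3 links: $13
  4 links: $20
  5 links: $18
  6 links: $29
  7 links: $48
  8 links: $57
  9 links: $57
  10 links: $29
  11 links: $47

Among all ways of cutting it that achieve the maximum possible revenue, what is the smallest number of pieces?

2

Consider every possible first cut. r[k] is the best of p[i]+r[k−i] over all sellable i≤k.
r[1] = 3
r[2] = max(3+3, 7+0) = 7
r[3] = max(3+7, 7+3, 13+0) = 13
r[4] = max(3+13, 7+7, 13+3, 20+0) = 20
r[5] = max(3+20, 7+13, 13+7, 20+3, 18+0) = 23
r[6] = max(3+23, 7+20, 13+13, 20+7, 18+3, 29+0) = 29
r[7] = max(3+29, 7+23, 13+20, …, 29+3, 48+0) = 48
r[8] = max(3+48, 7+29, 13+23, …, 48+3, 57+0) = 57
r[9] = max(3+57, 7+48, 13+29, …, 57+3, 57+0) = 60
r[10] = max(3+60, 7+57, 13+48, …, 57+3, 29+0) = 64
r[11] = max(3+64, 7+60, 13+57, …, 29+3, 47+0) = 70
Maximum revenue is $70.
Now minimize piece count subject to staying optimal: for each k, pieces[k] = 1 + min over i with p[i]+r[k−i]=r[k] of pieces[k−i].
pieces[8] = 1
pieces[9] = 2
pieces[10] = 2
pieces[11] = 2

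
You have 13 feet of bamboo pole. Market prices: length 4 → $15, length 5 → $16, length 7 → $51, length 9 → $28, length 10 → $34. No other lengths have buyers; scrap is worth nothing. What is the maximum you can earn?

Consider every possible first cut. best[k] is the best of p[i]+best[k−i] over all sellable i≤k.
best[1] = 0
best[2] = 0
best[3] = 0
best[4] = 15
best[5] = 16
best[6] = 16
best[7] = 51
best[8] = 51
best[9] = 51
best[10] = 51
best[11] = 66  (first piece 4, then best[7]=51)
best[12] = 67  (first piece 5, then best[7]=51)
best[13] = 67
One optimal cutting: pieces 7 + 5 with 1 foot of scrap → $67.

67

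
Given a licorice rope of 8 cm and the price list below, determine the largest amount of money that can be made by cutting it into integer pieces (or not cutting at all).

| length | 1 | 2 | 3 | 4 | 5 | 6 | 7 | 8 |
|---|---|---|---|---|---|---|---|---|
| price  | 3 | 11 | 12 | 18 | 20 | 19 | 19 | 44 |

Consider every possible first cut. best[k] is the best of p[i]+best[k−i] over all sellable i≤k.
best[1] = 3
best[2] = max(3+3, 11+0) = 11
best[3] = max(3+11, 11+3, 12+0) = 14
best[4] = max(3+14, 11+11, 12+3, 18+0) = 22
best[5] = max(3+22, 11+14, 12+11, 18+3, 20+0) = 25
best[6] = max(3+25, 11+22, 12+14, 18+11, 20+3, 19+0) = 33
best[7] = max(3+33, 11+25, 12+22, …, 19+3, 19+0) = 36
best[8] = max(3+36, 11+33, 12+25, …, 19+3, 44+0) = 44
One optimal cutting: 2 + 2 + 2 + 2 → ¢11 + ¢11 + ¢11 + ¢11 = ¢44.

44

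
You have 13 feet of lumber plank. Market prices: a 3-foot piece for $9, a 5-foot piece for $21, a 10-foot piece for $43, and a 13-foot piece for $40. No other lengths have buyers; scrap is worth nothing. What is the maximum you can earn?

Build best[k] bottom-up: best[k] = max over allowed piece i of (p[i] + best[k−i]).
best[1] = 0
best[2] = 0
best[3] = 9
best[4] = 9
best[5] = 21
best[6] = 21
best[7] = 21
best[8] = 30  (first piece 3, then best[5]=21)
best[9] = 30
best[10] = 43
best[11] = 43
best[12] = 43
best[13] = 52  (first piece 3, then best[10]=43)
One optimal cutting: 10 + 3 → $52.

52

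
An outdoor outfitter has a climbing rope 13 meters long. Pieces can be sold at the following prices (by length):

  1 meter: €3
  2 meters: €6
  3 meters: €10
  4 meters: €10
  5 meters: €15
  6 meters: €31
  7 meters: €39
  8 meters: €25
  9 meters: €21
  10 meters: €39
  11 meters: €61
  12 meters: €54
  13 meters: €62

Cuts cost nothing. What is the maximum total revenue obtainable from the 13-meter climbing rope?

70

Build R[k] bottom-up: R[k] = max over allowed piece i of (p[i] + R[k−i]).
R[1] = 3
R[2] = 6  (first piece 1, then R[1]=3)
R[3] = 10
R[4] = 13  (first piece 1, then R[3]=10)
R[5] = 16  (first piece 1, then R[4]=13)
R[6] = 31
R[7] = 39
R[8] = 42  (first piece 1, then R[7]=39)
R[9] = 45  (first piece 1, then R[8]=42)
R[10] = 49  (first piece 3, then R[7]=39)
R[11] = 61
R[12] = 64  (first piece 1, then R[11]=61)
R[13] = 70  (first piece 6, then R[7]=39)
One optimal cutting: 7 + 6 → €39 + €31 = €70.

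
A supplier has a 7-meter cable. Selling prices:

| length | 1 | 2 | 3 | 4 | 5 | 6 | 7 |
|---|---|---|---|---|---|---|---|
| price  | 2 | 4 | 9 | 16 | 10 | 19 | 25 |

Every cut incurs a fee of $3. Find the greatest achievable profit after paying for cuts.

Build v[k] bottom-up: v[k] = max over allowed piece i of (p[i] + v[k−i]) − 3 per cut.
v[1] = 2
v[2] = max(2+2-3, 4+0) = 4
v[3] = max(2+4-3, 4+2-3, 9+0) = 9
v[4] = max(2+9-3, 4+4-3, 9+2-3, 16+0) = 16
v[5] = max(2+16-3, 4+9-3, 9+4-3, 16+2-3, 10+0) = 15
v[6] = max(2+15-3, 4+16-3, 9+9-3, 16+4-3, 10+2-3, 19+0) = 19
v[7] = max(2+19-3, 4+15-3, 9+16-3, …, 19+2-3, 25+0) = 25
Best is to make no cuts and sell whole for $25.

25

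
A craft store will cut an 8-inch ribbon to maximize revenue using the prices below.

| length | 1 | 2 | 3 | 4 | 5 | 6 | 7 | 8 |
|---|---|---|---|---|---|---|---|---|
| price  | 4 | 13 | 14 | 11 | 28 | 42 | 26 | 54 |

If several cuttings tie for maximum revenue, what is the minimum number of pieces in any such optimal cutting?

Let r[k] be the best obtainable value from length k. For each k, try every first piece i and keep the best of price[i] + r[k−i].
r[1] = 4
r[2] = max(4+4, 13+0) = 13
r[3] = max(4+13, 13+4, 14+0) = 17
r[4] = max(4+17, 13+13, 14+4, 11+0) = 26
r[5] = max(4+26, 13+17, 14+13, 11+4, 28+0) = 30
r[6] = max(4+30, 13+26, 14+17, 11+13, 28+4, 42+0) = 42
r[7] = max(4+42, 13+30, 14+26, …, 42+4, 26+0) = 46
r[8] = max(4+46, 13+42, 14+30, …, 26+4, 54+0) = 55
Maximum revenue is ¢55.
Now minimize piece count subject to staying optimal: for each k, pieces[k] = 1 + min over i with p[i]+r[k−i]=r[k] of pieces[k−i].
pieces[5] = 3
pieces[6] = 1
pieces[7] = 2
pieces[8] = 2

2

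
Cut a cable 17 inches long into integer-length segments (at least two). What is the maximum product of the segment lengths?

486

Let m[k] be the best product for length k (with at least one cut). For each first piece i, the rest contributes max(k−i, m[k−i]).
m[2] = 1·max(1,0) = 1·1 = 1
m[3] = 1·max(2,1) = 1·2 = 2
m[4] = 2·max(2,1) = 2·2 = 4
m[5] = 2·max(3,2) = 2·3 = 6
m[6] = 3·max(3,2) = 3·3 = 9
m[7] = 2·max(5,6) = 2·6 = 12
m[8] = 2·max(6,9) = 2·9 = 18
m[9] = 3·max(6,9) = 3·9 = 27
m[10] = 2·max(8,18) = 2·18 = 36
m[11] = 2·max(9,27) = 2·27 = 54
m[12] = 3·max(9,27) = 3·27 = 81
m[13] = 2·max(11,54) = 2·54 = 108
m[14] = 2·max(12,81) = 2·81 = 162
m[15] = 3·max(12,81) = 3·81 = 243
m[16] = 2·max(14,162) = 2·162 = 324
m[17] = 2·max(15,243) = 2·243 = 486
One optimal split: 3 + 3 + 3 + 3 + 3 + 2; product 3·3·3·3·3·2 = 486.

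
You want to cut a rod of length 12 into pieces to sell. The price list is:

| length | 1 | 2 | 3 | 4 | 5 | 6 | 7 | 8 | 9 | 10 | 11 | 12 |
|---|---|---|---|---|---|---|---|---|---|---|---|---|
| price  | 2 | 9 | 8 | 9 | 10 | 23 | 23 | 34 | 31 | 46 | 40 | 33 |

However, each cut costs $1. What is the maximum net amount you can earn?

Let r[k] be the best obtainable value from length k. For each k, try every first piece i and keep the best of price[i] + r[k−i] minus the 1 cut fee when i<k.
r[1] = 2
r[2] = max(2+2-1, 9+0) = 9
r[3] = max(2+9-1, 9+2-1, 8+0) = 10
r[4] = max(2+10-1, 9+9-1, 8+2-1, 9+0) = 17
r[5] = max(2+17-1, 9+10-1, 8+9-1, 9+2-1, 10+0) = 18
r[6] = max(2+18-1, 9+17-1, 8+10-1, 9+9-1, 10+2-1, 23+0) = 25
r[7] = max(2+25-1, 9+18-1, 8+17-1, …, 23+2-1, 23+0) = 26
r[8] = max(2+26-1, 9+25-1, 8+18-1, …, 23+2-1, 34+0) = 34
r[9] = max(2+34-1, 9+26-1, 8+25-1, …, 34+2-1, 31+0) = 35
r[10] = max(2+35-1, 9+34-1, 8+26-1, …, 31+2-1, 46+0) = 46
r[11] = max(2+46-1, 9+35-1, 8+34-1, …, 46+2-1, 40+0) = 47
r[12] = max(2+47-1, 9+46-1, 8+35-1, …, 40+2-1, 33+0) = 54
One optimal plan: pieces 10 + 2 (1 cut) → $55 − $1 = $54.

54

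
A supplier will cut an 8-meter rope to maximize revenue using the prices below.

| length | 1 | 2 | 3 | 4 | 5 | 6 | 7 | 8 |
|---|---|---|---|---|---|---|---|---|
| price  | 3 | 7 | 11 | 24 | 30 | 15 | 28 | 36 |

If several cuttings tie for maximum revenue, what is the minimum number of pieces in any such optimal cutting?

2

Build r[k] bottom-up: r[k] = max over allowed piece i of (p[i] + r[k−i]).
r[1] = 3
r[2] = 7
r[3] = 11
r[4] = 24
r[5] = 30
r[6] = 33  (first piece 1, then r[5]=30)
r[7] = 37  (first piece 2, then r[5]=30)
r[8] = 48  (first piece 4, then r[4]=24)
Maximum revenue is $48.
Now minimize piece count subject to staying optimal: for each k, pieces[k] = 1 + min over i with p[i]+r[k−i]=r[k] of pieces[k−i].
pieces[5] = 1
pieces[6] = 2
pieces[7] = 2
pieces[8] = 2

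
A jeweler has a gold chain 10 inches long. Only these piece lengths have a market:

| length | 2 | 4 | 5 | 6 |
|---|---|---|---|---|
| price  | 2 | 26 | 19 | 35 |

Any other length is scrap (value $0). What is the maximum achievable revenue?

61

Consider every possible first cut. f[k] is the best of p[i]+f[k−i] over all sellable i≤k.
f[1] = 0
f[2] = 2
f[3] = 2
f[4] = 26
f[5] = 26
f[6] = 35
f[7] = 35
f[8] = 52  (first piece 4, then f[4]=26)
f[9] = 52
f[10] = 61  (first piece 4, then f[6]=35)
One optimal cutting: 6 + 4 → $61.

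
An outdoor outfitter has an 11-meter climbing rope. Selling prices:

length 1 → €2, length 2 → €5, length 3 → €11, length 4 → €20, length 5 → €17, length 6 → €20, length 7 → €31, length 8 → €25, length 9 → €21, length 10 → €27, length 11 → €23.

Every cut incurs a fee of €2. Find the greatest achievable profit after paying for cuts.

49

Consider every possible first cut. r[k] is the best of p[i]+r[k−i] over all sellable i≤k, charging 2 whenever i<k.
r[1] = 2
r[2] = max(2+2-2, 5+0) = 5
r[3] = max(2+5-2, 5+2-2, 11+0) = 11
r[4] = max(2+11-2, 5+5-2, 11+2-2, 20+0) = 20
r[5] = max(2+20-2, 5+11-2, 11+5-2, 20+2-2, 17+0) = 20
r[6] = max(2+20-2, 5+20-2, 11+11-2, 20+5-2, 17+2-2, 20+0) = 23
r[7] = max(2+23-2, 5+20-2, 11+20-2, …, 20+2-2, 31+0) = 31
r[8] = max(2+31-2, 5+23-2, 11+20-2, …, 31+2-2, 25+0) = 38
r[9] = max(2+38-2, 5+31-2, 11+23-2, …, 25+2-2, 21+0) = 38
r[10] = max(2+38-2, 5+38-2, 11+31-2, …, 21+2-2, 27+0) = 41
r[11] = max(2+41-2, 5+38-2, 11+38-2, …, 27+2-2, 23+0) = 49
One optimal plan: pieces 7 + 4 (1 cut) → €51 − €2 = €49.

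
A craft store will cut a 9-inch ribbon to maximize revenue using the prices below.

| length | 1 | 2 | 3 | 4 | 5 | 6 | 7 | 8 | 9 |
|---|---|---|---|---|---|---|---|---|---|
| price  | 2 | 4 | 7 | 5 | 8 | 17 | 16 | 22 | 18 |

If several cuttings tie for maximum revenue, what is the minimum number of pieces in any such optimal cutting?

2

Consider every possible first cut. r[k] is the best of p[i]+r[k−i] over all sellable i≤k.
r[1] = 2
r[2] = max(2+2, 4+0) = 4
r[3] = max(2+4, 4+2, 7+0) = 7
r[4] = max(2+7, 4+4, 7+2, 5+0) = 9
r[5] = max(2+9, 4+7, 7+4, 5+2, 8+0) = 11
r[6] = max(2+11, 4+9, 7+7, 5+4, 8+2, 17+0) = 17
r[7] = max(2+17, 4+11, 7+9, …, 17+2, 16+0) = 19
r[8] = max(2+19, 4+17, 7+11, …, 16+2, 22+0) = 22
r[9] = max(2+22, 4+19, 7+17, …, 22+2, 18+0) = 24
Maximum revenue is ¢24.
Now minimize piece count subject to staying optimal: for each k, pieces[k] = 1 + min over i with p[i]+r[k−i]=r[k] of pieces[k−i].
pieces[6] = 1
pieces[7] = 2
pieces[8] = 1
pieces[9] = 2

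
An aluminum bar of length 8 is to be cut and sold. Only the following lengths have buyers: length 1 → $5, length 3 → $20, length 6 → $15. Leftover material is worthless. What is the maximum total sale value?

Consider every possible first cut. best[k] is the best of p[i]+best[k−i] over all sellable i≤k.
best[1] = 5
best[2] = 10  (first piece 1, then best[1]=5)
best[3] = max(5+10, 20+0) = 20
best[4] = max(5+20, 20+5) = 25
best[5] = max(5+25, 20+10) = 30
best[6] = max(5+30, 20+20, 15+0) = 40
best[7] = max(5+40, 20+25, 15+5) = 45
best[8] = max(5+45, 20+30, 15+10) = 50
One optimal cutting: 3 + 3 + 1 + 1 → $50.

50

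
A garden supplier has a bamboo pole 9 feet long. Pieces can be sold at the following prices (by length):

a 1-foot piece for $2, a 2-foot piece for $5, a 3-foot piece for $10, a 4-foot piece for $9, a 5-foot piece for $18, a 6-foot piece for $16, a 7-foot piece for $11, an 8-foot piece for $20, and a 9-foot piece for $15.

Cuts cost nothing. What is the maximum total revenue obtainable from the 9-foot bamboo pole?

30

Build r[k] bottom-up: r[k] = max over allowed piece i of (p[i] + r[k−i]).
r[1] = 2
r[2] = max(2+2, 5+0) = 5
r[3] = max(2+5, 5+2, 10+0) = 10
r[4] = max(2+10, 5+5, 10+2, 9+0) = 12
r[5] = max(2+12, 5+10, 10+5, 9+2, 18+0) = 18
r[6] = max(2+18, 5+12, 10+10, 9+5, 18+2, 16+0) = 20
r[7] = max(2+20, 5+18, 10+12, …, 16+2, 11+0) = 23
r[8] = max(2+23, 5+20, 10+18, …, 11+2, 20+0) = 28
r[9] = max(2+28, 5+23, 10+20, …, 20+2, 15+0) = 30
One optimal cutting: 5 + 3 + 1 → $18 + $10 + $2 = $30.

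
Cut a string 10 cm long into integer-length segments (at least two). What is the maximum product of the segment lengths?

36

Define prod[k] = max over 1≤i<k of i · max(k−i, prod[k−i]); the inner max lets the remainder stay uncut if that's better.
Small cases: prod[2]=1, prod[3]=2, prod[4]=4.
prod[5] = max(1*4, 2*3, 3*2, 4*1) = 6
prod[6] = max(1*6, 2*4, 3*3, 4*2, 5*1) = 9
prod[7] = max(1*9, 2*6, 3*4, 4*3, 5*2, 6*1) = 12
prod[8] = max(1*12, 2*9, 3*6, …, 6*2, 7*1) = 18
prod[9] = max(1*18, 2*12, 3*9, …, 7*2, 8*1) = 27
prod[10] = max(1*27, 2*18, 3*12, …, 8*2, 9*1) = 36
One optimal split: 3 + 3 + 2 + 2; product 3*3*2*2 = 36.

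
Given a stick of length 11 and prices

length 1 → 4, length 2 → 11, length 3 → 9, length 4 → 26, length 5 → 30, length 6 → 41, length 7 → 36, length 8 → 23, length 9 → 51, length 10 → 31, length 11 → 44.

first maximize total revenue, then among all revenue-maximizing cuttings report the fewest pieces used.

2

Consider every possible first cut. r[k] is the best of p[i]+r[k−i] over all sellable i≤k.
r[1] = 4
r[2] = 11
r[3] = 15  (first piece 1, then r[2]=11)
r[4] = 26
r[5] = 30  (first piece 1, then r[4]=26)
r[6] = 41
r[7] = 45  (first piece 1, then r[6]=41)
r[8] = 52  (first piece 2, then r[6]=41)
r[9] = 56  (first piece 1, then r[8]=52)
r[10] = 67  (first piece 4, then r[6]=41)
r[11] = 71  (first piece 1, then r[10]=67)
Maximum revenue is 71.
Now minimize piece count subject to staying optimal: for each k, pieces[k] = 1 + min over i with p[i]+r[k−i]=r[k] of pieces[k−i].
pieces[8] = 2
pieces[9] = 2
pieces[10] = 2
pieces[11] = 2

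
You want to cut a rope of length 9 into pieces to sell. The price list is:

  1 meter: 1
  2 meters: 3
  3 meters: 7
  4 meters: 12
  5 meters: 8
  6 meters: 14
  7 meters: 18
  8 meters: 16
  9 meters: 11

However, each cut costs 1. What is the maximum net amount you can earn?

23

Let net[k] be the best obtainable value from length k. For each k, try every first piece i and keep the best of price[i] + net[k−i] minus the 1 cut fee when i<k.
net[1] = 1
net[2] = 3
net[3] = 7
net[4] = 12
net[5] = 12  (first piece 1, then net[4]=12)
net[6] = 14  (first piece 2, then net[4]=12)
net[7] = 18  (first piece 3, then net[4]=12)
net[8] = 23  (first piece 4, then net[4]=12)
net[9] = 23  (first piece 1, then net[8]=23)
One optimal plan: pieces 4 + 4 + 1 (2 cuts) → 25 − 2 = 23.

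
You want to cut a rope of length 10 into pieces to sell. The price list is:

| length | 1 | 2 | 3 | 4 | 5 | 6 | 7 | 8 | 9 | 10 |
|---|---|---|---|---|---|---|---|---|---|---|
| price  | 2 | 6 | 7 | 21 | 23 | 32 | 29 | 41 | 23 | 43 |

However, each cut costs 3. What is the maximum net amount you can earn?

Consider every possible first cut. v[k] is the best of p[i]+v[k−i] over all sellable i≤k, charging 3 whenever i<k.
v[1] = 2
v[2] = 6
v[3] = 7
v[4] = 21
v[5] = 23
v[6] = 32
v[7] = 31  (first piece 1, then v[6]=32)
v[8] = 41
v[9] = 41  (first piece 4, then v[5]=23)
v[10] = 50  (first piece 4, then v[6]=32)
One optimal plan: pieces 6 + 4 (1 cut) → 53 − 3 = 50.

50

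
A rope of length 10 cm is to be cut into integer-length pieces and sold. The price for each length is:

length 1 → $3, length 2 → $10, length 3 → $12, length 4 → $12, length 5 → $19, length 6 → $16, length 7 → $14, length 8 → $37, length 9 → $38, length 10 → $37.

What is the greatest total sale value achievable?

50

Let R[k] be the best obtainable value from length k. For each k, try every first piece i and keep the best of price[i] + R[k−i].
R[1] = 3
R[2] = 10
R[3] = 13  (first piece 1, then R[2]=10)
R[4] = 20  (first piece 2, then R[2]=10)
R[5] = 23  (first piece 1, then R[4]=20)
R[6] = 30  (first piece 2, then R[4]=20)
R[7] = 33  (first piece 1, then R[6]=30)
R[8] = 40  (first piece 2, then R[6]=30)
R[9] = 43  (first piece 1, then R[8]=40)
R[10] = 50  (first piece 2, then R[8]=40)
One optimal cutting: 2 + 2 + 2 + 2 + 2 → $10 + $10 + $10 + $10 + $10 = $50.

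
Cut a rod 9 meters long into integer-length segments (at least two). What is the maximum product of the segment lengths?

27

Let P[k] be the best product for length k (with at least one cut). For each first piece i, the rest contributes max(k−i, P[k−i]).
Small cases: P[2]=1, P[3]=2, P[4]=4.
P[5] = 2×max(3,2) = 2×3 = 6
P[6] = 3×max(3,2) = 3×3 = 9
P[7] = 2×max(5,6) = 2×6 = 12
P[8] = 2×max(6,9) = 2×9 = 18
P[9] = 3×max(6,9) = 3×9 = 27
One optimal split: 3 + 3 + 3; product 3×3×3 = 27.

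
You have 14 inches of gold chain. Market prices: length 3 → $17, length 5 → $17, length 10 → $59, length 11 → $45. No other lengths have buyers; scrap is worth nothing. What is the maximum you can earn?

76

Build f[k] bottom-up: f[k] = max over allowed piece i of (p[i] + f[k−i]).
f[1] = 0
f[2] = 0
f[3] = 17
f[4] = 17
f[5] = 17
f[6] = 34  (first piece 3, then f[3]=17)
f[7] = 34
f[8] = 34
f[9] = 51  (first piece 3, then f[6]=34)
f[10] = 59
f[11] = 59
f[12] = 68  (first piece 3, then f[9]=51)
f[13] = 76  (first piece 3, then f[10]=59)
f[14] = 76
One optimal cutting: pieces 10 + 3 with 1 inch of scrap → $76.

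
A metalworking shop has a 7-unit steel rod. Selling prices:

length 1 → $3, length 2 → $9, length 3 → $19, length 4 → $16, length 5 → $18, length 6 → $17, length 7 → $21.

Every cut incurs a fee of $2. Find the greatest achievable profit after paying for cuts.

37

Build net[k] bottom-up: net[k] = max over allowed piece i of (p[i] + net[k−i]) − 2 per cut.
net[1] = 3
net[2] = 9
net[3] = 19
net[4] = 20  (first piece 1, then net[3]=19)
net[5] = 26  (first piece 2, then net[3]=19)
net[6] = 36  (first piece 3, then net[3]=19)
net[7] = 37  (first piece 1, then net[6]=36)
One optimal plan: pieces 3 + 3 + 1 (2 cuts) → $41 − $4 = $37.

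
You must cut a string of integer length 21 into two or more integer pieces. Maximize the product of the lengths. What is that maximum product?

Define f[k] = max over 1≤i<k of i · max(k−i, f[k−i]); the inner max lets the remainder stay uncut if that's better.
Small cases: f[2]=1, f[3]=2, f[4]=4, f[5]=6, f[6]=9, f[7]=12, f[8]=18, f[9]=27, f[10]=36, f[11]=54, f[12]=81, f[13]=108, f[14]=162, f[15]=243, f[16]=324.
f[17] = max(1*324, 2*243, 3*162, …, 15*2, 16*1) = 486
f[18] = max(1*486, 2*324, 3*243, …, 16*2, 17*1) = 729
f[19] = max(1*729, 2*486, 3*324, …, 17*2, 18*1) = 972
f[20] = max(1*972, 2*729, 3*486, …, 18*2, 19*1) = 1458
f[21] = max(1*1458, 2*972, 3*729, …, 19*2, 20*1) = 2187
One optimal split: 3 + 3 + 3 + 3 + 3 + 3 + 3; product 3*3*3*3*3*3*3 = 2187.

2187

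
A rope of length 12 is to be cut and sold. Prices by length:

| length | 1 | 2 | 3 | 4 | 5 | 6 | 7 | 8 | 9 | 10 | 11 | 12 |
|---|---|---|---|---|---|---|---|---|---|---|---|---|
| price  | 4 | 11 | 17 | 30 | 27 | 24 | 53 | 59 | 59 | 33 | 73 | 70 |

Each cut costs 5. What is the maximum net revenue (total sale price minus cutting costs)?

84

Let net[k] be the best obtainable value from length k. For each k, try every first piece i and keep the best of price[i] + net[k−i] minus the 5 cut fee when i<k.
net[1] = 4
net[2] = max(4+4-5, 11+0) = 11
net[3] = max(4+11-5, 11+4-5, 17+0) = 17
net[4] = max(4+17-5, 11+11-5, 17+4-5, 30+0) = 30
net[5] = max(4+30-5, 11+17-5, 17+11-5, 30+4-5, 27+0) = 29
net[6] = max(4+29-5, 11+30-5, 17+17-5, 30+11-5, 27+4-5, 24+0) = 36
net[7] = max(4+36-5, 11+29-5, 17+30-5, …, 24+4-5, 53+0) = 53
net[8] = max(4+53-5, 11+36-5, 17+29-5, …, 53+4-5, 59+0) = 59
net[9] = max(4+59-5, 11+53-5, 17+36-5, …, 59+4-5, 59+0) = 59
net[10] = max(4+59-5, 11+59-5, 17+53-5, …, 59+4-5, 33+0) = 65
net[11] = max(4+65-5, 11+59-5, 17+59-5, …, 33+4-5, 73+0) = 78
net[12] = max(4+78-5, 11+65-5, 17+59-5, …, 73+4-5, 70+0) = 84
One optimal plan: pieces 8 + 4 (1 cut) → 89 − 5 = 84.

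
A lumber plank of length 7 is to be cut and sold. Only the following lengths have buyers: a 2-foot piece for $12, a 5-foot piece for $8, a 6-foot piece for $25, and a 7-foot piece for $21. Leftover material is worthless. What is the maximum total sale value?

36

Let best[k] be the best obtainable value from length k. For each k, try every first piece i and keep the best of price[i] + best[k−i].
best[1] = 0
best[2] = 12
best[3] = 12
best[4] = 24  (first piece 2, then best[2]=12)
best[5] = max(12+12, 8+0) = 24
best[6] = max(12+24, 8+0, 25+0) = 36
best[7] = max(12+24, 8+12, 25+0, 21+0) = 36
One optimal cutting: pieces 2 + 2 + 2 with 1 foot of scrap → $36.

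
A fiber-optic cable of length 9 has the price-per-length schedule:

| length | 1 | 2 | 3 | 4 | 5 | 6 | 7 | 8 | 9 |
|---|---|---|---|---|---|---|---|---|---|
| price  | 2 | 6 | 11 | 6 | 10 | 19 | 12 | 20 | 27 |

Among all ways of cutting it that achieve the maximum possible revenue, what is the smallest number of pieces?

3

Build r[k] bottom-up: r[k] = max over allowed piece i of (p[i] + r[k−i]).
r[1] = 2
r[2] = 6
r[3] = 11
r[4] = 13  (first piece 1, then r[3]=11)
r[5] = 17  (first piece 2, then r[3]=11)
r[6] = 22  (first piece 3, then r[3]=11)
r[7] = 24  (first piece 1, then r[6]=22)
r[8] = 28  (first piece 2, then r[6]=22)
r[9] = 33  (first piece 3, then r[6]=22)
Maximum revenue is $33.
Now minimize piece count subject to staying optimal: for each k, pieces[k] = 1 + min over i with p[i]+r[k−i]=r[k] of pieces[k−i].
pieces[6] = 2
pieces[7] = 3
pieces[8] = 3
pieces[9] = 3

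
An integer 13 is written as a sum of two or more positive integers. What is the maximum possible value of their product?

Let prod[k] be the best product for length k (with at least one cut). For each first piece i, the rest contributes max(k−i, prod[k−i]).
prod[2] = 1·max(1,0) = 1·1 = 1
prod[3] = 1·max(2,1) = 1·2 = 2
prod[4] = 2·max(2,1) = 2·2 = 4
prod[5] = 2·max(3,2) = 2·3 = 6
prod[6] = 3·max(3,2) = 3·3 = 9
prod[7] = 2·max(5,6) = 2·6 = 12
prod[8] = 2·max(6,9) = 2·9 = 18
prod[9] = 3·max(6,9) = 3·9 = 27
prod[10] = 2·max(8,18) = 2·18 = 36
prod[11] = 2·max(9,27) = 2·27 = 54
prod[12] = 3·max(9,27) = 3·27 = 81
prod[13] = 2·max(11,54) = 2·54 = 108
One optimal split: 3 + 3 + 3 + 2 + 2; product 3·3·3·2·2 = 108.

108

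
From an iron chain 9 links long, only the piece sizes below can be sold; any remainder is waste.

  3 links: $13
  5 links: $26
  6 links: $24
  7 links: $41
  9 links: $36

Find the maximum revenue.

Consider every possible first cut. f[k] is the best of p[i]+f[k−i] over all sellable i≤k.
f[1] = 0
f[2] = 0
f[3] = 13
f[4] = 13
f[5] = max(13+0, 26+0) = 26
f[6] = max(13+13, 26+0, 24+0) = 26
f[7] = max(13+13, 26+0, 24+0, 41+0) = 41
f[8] = max(13+26, 26+13, 24+0, 41+0) = 41
f[9] = max(13+26, 26+13, 24+13, 41+0, 36+0) = 41
One optimal cutting: pieces 7 with 2 links of scrap → $41.

41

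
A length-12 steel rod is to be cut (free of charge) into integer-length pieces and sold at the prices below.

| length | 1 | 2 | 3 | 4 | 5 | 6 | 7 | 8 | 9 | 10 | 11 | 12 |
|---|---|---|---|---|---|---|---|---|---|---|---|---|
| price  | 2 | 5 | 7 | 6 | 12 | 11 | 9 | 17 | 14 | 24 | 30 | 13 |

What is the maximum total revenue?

Consider every possible first cut. best[k] is the best of p[i]+best[k−i] over all sellable i≤k.
best[1] = 2
best[2] = max(2+2, 5+0) = 5
best[3] = max(2+5, 5+2, 7+0) = 7
best[4] = max(2+7, 5+5, 7+2, 6+0) = 10
best[5] = max(2+10, 5+7, 7+5, 6+2, 12+0) = 12
best[6] = max(2+12, 5+10, 7+7, 6+5, 12+2, 11+0) = 15
best[7] = max(2+15, 5+12, 7+10, …, 11+2, 9+0) = 17
best[8] = max(2+17, 5+15, 7+12, …, 9+2, 17+0) = 20
best[9] = max(2+20, 5+17, 7+15, …, 17+2, 14+0) = 22
best[10] = max(2+22, 5+20, 7+17, …, 14+2, 24+0) = 25
best[11] = max(2+25, 5+22, 7+20, …, 24+2, 30+0) = 30
best[12] = max(2+30, 5+25, 7+22, …, 30+2, 13+0) = 32
One optimal cutting: 11 + 1 → $30 + $2 = $32.

32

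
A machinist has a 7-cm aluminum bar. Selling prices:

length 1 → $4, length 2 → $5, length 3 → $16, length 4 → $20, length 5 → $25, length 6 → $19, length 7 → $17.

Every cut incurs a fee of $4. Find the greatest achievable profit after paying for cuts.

Consider every possible first cut. v[k] is the best of p[i]+v[k−i] over all sellable i≤k, charging 4 whenever i<k.
v[1] = 4
v[2] = max(4+4-4, 5+0) = 5
v[3] = max(4+5-4, 5+4-4, 16+0) = 16
v[4] = max(4+16-4, 5+5-4, 16+4-4, 20+0) = 20
v[5] = max(4+20-4, 5+16-4, 16+5-4, 20+4-4, 25+0) = 25
v[6] = max(4+25-4, 5+20-4, 16+16-4, 20+5-4, 25+4-4, 19+0) = 28
v[7] = max(4+28-4, 5+25-4, 16+20-4, …, 19+4-4, 17+0) = 32
One optimal plan: pieces 4 + 3 (1 cut) → $36 − $4 = $32.

32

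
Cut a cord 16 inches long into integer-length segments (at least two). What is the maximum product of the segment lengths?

Define f[k] = max over 1≤i<k of i · max(k−i, f[k−i]); the inner max lets the remainder stay uncut if that's better.
Small cases: f[2]=1, f[3]=2, f[4]=4, f[5]=6, f[6]=9, f[7]=12, f[8]=18, f[9]=27, f[10]=36.
f[11] = 2*max(9,27) = 2*27 = 54
f[12] = 3*max(9,27) = 3*27 = 81
f[13] = 2*max(11,54) = 2*54 = 108
f[14] = 2*max(12,81) = 2*81 = 162
f[15] = 3*max(12,81) = 3*81 = 243
f[16] = 2*max(14,162) = 2*162 = 324
One optimal split: 3 + 3 + 3 + 3 + 2 + 2; product 3*3*3*3*2*2 = 324.

324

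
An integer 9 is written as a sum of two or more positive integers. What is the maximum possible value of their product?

27

Let m[k] be the best product for length k (with at least one cut). For each first piece i, the rest contributes max(k−i, m[k−i]).
m[2] = 1·max(1,0) = 1·1 = 1
m[3] = 1·max(2,1) = 1·2 = 2
m[4] = 2·max(2,1) = 2·2 = 4
m[5] = 2·max(3,2) = 2·3 = 6
m[6] = 3·max(3,2) = 3·3 = 9
m[7] = 2·max(5,6) = 2·6 = 12
m[8] = 2·max(6,9) = 2·9 = 18
m[9] = 3·max(6,9) = 3·9 = 27
One optimal split: 3 + 3 + 3; product 3·3·3 = 27.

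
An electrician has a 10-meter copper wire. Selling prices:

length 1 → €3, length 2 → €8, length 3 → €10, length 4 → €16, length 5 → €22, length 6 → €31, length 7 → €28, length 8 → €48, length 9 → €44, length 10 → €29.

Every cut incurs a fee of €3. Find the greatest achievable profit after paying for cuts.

Consider every possible first cut. v[k] is the best of p[i]+v[k−i] over all sellable i≤k, charging 3 whenever i<k.
v[1] = 3
v[2] = 8
v[3] = 10
v[4] = 16
v[5] = 22
v[6] = 31
v[7] = 31  (first piece 1, then v[6]=31)
v[8] = 48
v[9] = 48  (first piece 1, then v[8]=48)
v[10] = 53  (first piece 2, then v[8]=48)
One optimal plan: pieces 8 + 2 (1 cut) → €56 − €3 = €53.

53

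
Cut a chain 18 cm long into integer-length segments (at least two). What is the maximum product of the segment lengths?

729

Let g[k] be the best product for length k (with at least one cut). For each first piece i, the rest contributes max(k−i, g[k−i]).
g[2] = 1×max(1,0) = 1×1 = 1
g[3] = 1×max(2,1) = 1×2 = 2
g[4] = 2×max(2,1) = 2×2 = 4
g[5] = 2×max(3,2) = 2×3 = 6
g[6] = 3×max(3,2) = 3×3 = 9
g[7] = 2×max(5,6) = 2×6 = 12
g[8] = 2×max(6,9) = 2×9 = 18
g[9] = 3×max(6,9) = 3×9 = 27
g[10] = 2×max(8,18) = 2×18 = 36
g[11] = 2×max(9,27) = 2×27 = 54
g[12] = 3×max(9,27) = 3×27 = 81
g[13] = 2×max(11,54) = 2×54 = 108
g[14] = 2×max(12,81) = 2×81 = 162
g[15] = 3×max(12,81) = 3×81 = 243
g[16] = 2×max(14,162) = 2×162 = 324
g[17] = 2×max(15,243) = 2×243 = 486
g[18] = 3×max(15,243) = 3×243 = 729
One optimal split: 3 + 3 + 3 + 3 + 3 + 3; product 3×3×3×3×3×3 = 729.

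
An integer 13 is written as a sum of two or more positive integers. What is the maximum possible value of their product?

Fill P[k] for k=2..13: at each k try every first piece i and multiply by the better of (k−i) uncut or P[k−i].
P[2] = 1*max(1,0) = 1*1 = 1
P[3] = 1*max(2,1) = 1*2 = 2
P[4] = 2*max(2,1) = 2*2 = 4
P[5] = 2*max(3,2) = 2*3 = 6
P[6] = 3*max(3,2) = 3*3 = 9
P[7] = 2*max(5,6) = 2*6 = 12
P[8] = 2*max(6,9) = 2*9 = 18
P[9] = 3*max(6,9) = 3*9 = 27
P[10] = 2*max(8,18) = 2*18 = 36
P[11] = 2*max(9,27) = 2*27 = 54
P[12] = 3*max(9,27) = 3*27 = 81
P[13] = 2*max(11,54) = 2*54 = 108
One optimal split: 3 + 3 + 3 + 2 + 2; product 3*3*3*2*2 = 108.

108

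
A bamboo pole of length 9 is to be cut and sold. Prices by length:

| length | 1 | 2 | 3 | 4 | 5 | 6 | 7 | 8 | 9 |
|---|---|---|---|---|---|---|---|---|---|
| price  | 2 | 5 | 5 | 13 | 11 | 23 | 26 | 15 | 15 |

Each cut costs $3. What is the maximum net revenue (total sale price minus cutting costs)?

Build v[k] bottom-up: v[k] = max over allowed piece i of (p[i] + v[k−i]) − 3 per cut.
v[1] = 2
v[2] = max(2+2-3, 5+0) = 5
v[3] = max(2+5-3, 5+2-3, 5+0) = 5
v[4] = max(2+5-3, 5+5-3, 5+2-3, 13+0) = 13
v[5] = max(2+13-3, 5+5-3, 5+5-3, 13+2-3, 11+0) = 12
v[6] = max(2+12-3, 5+13-3, 5+5-3, 13+5-3, 11+2-3, 23+0) = 23
v[7] = max(2+23-3, 5+12-3, 5+13-3, …, 23+2-3, 26+0) = 26
v[8] = max(2+26-3, 5+23-3, 5+12-3, …, 26+2-3, 15+0) = 25
v[9] = max(2+25-3, 5+26-3, 5+23-3, …, 15+2-3, 15+0) = 28
One optimal plan: pieces 7 + 2 (1 cut) → $31 − $3 = $28.

28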